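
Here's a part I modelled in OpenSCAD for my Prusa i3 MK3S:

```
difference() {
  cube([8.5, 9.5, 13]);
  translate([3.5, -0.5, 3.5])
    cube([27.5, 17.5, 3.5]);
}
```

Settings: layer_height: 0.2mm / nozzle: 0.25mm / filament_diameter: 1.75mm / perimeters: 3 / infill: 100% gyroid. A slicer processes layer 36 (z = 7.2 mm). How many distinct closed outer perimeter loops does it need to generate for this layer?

1

At z = 7.2 mm: the cube (footprint 8.5×9.5) is included at this height; the cube at (3.5, -0.5) is not intersected at this z (z outside [3.5, 7]); Subtracting the remaining from the first: none of the subtracted shapes is present at this height, so the 8.5×9.5 cube is unchanged — 1 connected region. The result has 1 disconnected region.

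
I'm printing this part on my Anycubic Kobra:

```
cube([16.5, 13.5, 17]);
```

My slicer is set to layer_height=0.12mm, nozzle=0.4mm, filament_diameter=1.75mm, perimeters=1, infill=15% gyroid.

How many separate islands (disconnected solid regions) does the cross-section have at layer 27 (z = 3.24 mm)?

At z = 3.24 mm: the 16.5×13.5 cube contributes its full rectangle. Overall, the cross-section is a single solid region. Island count = 1.

1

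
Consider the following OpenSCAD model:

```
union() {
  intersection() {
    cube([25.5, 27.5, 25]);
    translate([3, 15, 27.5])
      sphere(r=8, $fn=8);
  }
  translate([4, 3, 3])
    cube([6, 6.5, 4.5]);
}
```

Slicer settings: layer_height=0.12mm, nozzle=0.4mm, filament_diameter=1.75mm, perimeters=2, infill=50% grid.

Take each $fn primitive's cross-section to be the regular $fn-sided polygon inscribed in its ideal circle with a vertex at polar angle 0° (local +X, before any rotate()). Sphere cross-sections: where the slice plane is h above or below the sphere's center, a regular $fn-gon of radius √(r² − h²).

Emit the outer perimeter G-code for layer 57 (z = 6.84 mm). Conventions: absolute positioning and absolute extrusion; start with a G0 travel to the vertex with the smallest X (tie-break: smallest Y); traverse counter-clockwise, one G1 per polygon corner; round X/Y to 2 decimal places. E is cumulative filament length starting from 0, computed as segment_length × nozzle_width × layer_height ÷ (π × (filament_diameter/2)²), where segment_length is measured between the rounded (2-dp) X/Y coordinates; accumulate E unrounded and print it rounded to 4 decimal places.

G0 X4.00 Y3.00 Z6.84
G1 X10.00 Y3.00 E0.1197
G1 X10.00 Y9.50 E0.2495
G1 X4.00 Y9.50 E0.3692
G1 X4.00 Y3.00 E0.4989

At z = 6.84 mm: the 25.5×27.5 cube contributes its full rectangle; the sphere at (3, 15) is absent (|z−center|=20.660 > r=8); After intersecting: at least one operand is absent at this height, so nothing remains; the 6×6.5 cube at (4, 3) contributes its full rectangle; Merging all regions: only the 6×6.5 cube at (4, 3) is present, so the union is just that shape — 1 connected region. The outline is a single polygon with 4 vertices. Extrusion per mm of travel: 0.4 × 0.12 / (π × 0.875²) = 0.019956. Accumulating E over each segment gives final E = 0.4989.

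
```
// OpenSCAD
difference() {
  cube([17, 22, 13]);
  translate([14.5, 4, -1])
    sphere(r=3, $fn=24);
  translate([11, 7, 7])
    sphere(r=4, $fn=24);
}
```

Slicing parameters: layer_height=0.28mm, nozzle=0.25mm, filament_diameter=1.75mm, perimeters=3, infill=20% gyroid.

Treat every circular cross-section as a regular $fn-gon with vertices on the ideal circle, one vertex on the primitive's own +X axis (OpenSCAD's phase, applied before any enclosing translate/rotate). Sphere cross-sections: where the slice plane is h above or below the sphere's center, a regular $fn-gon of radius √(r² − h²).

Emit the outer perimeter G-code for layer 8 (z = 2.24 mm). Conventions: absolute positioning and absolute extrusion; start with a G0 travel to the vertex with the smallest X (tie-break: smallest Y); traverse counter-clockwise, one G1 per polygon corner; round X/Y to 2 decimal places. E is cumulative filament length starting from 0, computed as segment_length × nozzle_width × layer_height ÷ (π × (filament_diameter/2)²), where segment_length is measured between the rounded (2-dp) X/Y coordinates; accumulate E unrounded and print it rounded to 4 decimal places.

At z = 2.24 mm: the cube (footprint 17×22) is included at this height; the sphere at (14.5, 4) is absent (|z−center|=3.240 > r=3); the sphere at (11, 7) is absent (|z−center|=4.760 > r=4); Taking the first minus the rest: none of the subtracted shapes is present at this height, so the 17×22 cube is unchanged — 1 connected region. The outline is a single polygon with 4 vertices. Extrusion per mm of travel: 0.25 × 0.28 / (π × 0.875²) = 0.029103. Accumulating E over each segment gives final E = 2.2700.

G0 X0.00 Y0.00 Z2.24
G1 X17.00 Y0.00 E0.4947
G1 X17.00 Y22.00 E1.1350
G1 X0.00 Y22.00 E1.6297
G1 X0.00 Y0.00 E2.2700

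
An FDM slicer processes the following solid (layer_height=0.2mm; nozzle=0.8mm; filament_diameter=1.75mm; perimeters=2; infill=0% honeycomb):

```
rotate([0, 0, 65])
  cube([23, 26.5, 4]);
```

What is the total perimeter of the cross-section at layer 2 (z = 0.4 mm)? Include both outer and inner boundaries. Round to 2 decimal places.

At z = 0.4 mm: the cube is present — its section is the full 23×26.5 rectangle (perimeter 99.00 mm); (whole slice rotated 65° about Z — lengths, areas and connectivity unchanged). Overall, the cross-section is a single solid region. Total boundary length (outer) = 99.00 mm.

99.00 mm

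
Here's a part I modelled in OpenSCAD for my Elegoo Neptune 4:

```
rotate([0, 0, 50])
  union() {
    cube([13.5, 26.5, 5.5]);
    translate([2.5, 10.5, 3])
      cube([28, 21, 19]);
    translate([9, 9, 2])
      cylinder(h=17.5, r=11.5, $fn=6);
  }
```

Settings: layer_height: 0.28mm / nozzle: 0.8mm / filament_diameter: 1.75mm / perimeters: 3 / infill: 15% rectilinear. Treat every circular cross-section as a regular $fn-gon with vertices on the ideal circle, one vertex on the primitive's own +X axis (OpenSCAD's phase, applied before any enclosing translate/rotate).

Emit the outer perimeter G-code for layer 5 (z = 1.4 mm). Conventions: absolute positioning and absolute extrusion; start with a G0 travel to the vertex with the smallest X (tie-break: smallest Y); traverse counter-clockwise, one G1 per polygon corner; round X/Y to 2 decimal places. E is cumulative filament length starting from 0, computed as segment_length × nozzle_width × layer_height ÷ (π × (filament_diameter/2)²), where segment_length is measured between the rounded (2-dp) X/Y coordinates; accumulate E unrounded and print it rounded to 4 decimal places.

At z = 1.4 mm: the cube is present — its section is the full 13.5×26.5 rectangle; the cube at (2.5, 10.5) is absent (z outside [3, 22]); the cylinder at (9, 9) is absent (z outside [2, 19.5]); Merging all regions: only the 13.5×26.5 cube is present, so the union is just that shape — 1 connected region; (rotated 50° about Z; rotation is an isometry so areas/perimeters/island counts are preserved). The outline is a single polygon with 4 vertices. Extrusion per mm of travel: 0.8 × 0.28 / (π × 0.875²) = 0.093128. Accumulating E over each segment gives final E = 7.4511.

G0 X-20.30 Y17.03 Z1.40
G1 X0.00 Y0.00 E2.4677
G1 X8.68 Y10.34 E3.7249
G1 X-11.62 Y27.38 E6.1932
G1 X-20.30 Y17.03 E7.4511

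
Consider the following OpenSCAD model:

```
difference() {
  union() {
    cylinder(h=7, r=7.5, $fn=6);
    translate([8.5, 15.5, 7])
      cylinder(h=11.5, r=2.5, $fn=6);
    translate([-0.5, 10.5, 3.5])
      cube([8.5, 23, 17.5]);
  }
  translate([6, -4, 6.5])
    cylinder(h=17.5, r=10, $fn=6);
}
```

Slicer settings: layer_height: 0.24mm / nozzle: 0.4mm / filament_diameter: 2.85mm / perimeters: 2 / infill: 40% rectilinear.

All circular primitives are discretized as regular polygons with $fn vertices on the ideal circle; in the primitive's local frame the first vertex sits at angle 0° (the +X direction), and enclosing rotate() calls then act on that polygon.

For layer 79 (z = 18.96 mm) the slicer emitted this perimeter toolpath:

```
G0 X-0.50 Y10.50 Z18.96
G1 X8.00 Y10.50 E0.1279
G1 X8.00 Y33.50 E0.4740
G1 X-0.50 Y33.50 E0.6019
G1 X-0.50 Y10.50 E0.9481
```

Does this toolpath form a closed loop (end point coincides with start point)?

yes

Start point (G0): (-0.50, 10.50). End point (last G1): the path returns to the start — closed.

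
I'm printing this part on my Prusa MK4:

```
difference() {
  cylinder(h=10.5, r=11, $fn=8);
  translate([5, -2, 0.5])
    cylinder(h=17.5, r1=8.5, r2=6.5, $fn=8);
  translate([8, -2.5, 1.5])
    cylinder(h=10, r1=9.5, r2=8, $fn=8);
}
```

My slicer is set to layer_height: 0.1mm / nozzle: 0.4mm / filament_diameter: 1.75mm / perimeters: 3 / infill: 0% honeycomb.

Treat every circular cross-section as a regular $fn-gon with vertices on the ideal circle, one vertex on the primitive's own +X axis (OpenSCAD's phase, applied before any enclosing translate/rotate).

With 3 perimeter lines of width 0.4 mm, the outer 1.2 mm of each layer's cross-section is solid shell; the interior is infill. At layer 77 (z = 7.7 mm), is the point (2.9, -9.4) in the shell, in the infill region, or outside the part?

shell

At z = 7.7 mm: the r=11 cylinder contributes a regular 8-gon of circumradius 11; the cone at (5, -2): at t=0.411 of its height the radius interpolates to r₁+(r₂−r₁)t = 7.677, giving a regular 8-gon of that circumradius; the cone at (8, -2.5): at t=0.620 of its height the radius interpolates to r₁+(r₂−r₁)t = 8.570, giving a regular 8-gon of that circumradius; Subtracting the remaining from the first: starting from the r=11 cylinder, the cone at (5, -2) partially overlaps it — only the 142.81 mm² overlap (of its 166.70 mm²) is removed, clipping the outline; the cone at (8, -2.5) partially overlaps it — only the 3.56 mm² overlap (of its 207.73 mm²) is removed, clipping the outline — 1 connected region. Overall, the cross-section is a single solid region. The nearest boundary edge runs (3.92, -9.38)→(-0.00, -11.00); distance from the point to it = 0.37 mm. The point is inside the cross-section, 0.37 mm from the nearest boundary — within the 1.2 mm shell band (3 × 0.4).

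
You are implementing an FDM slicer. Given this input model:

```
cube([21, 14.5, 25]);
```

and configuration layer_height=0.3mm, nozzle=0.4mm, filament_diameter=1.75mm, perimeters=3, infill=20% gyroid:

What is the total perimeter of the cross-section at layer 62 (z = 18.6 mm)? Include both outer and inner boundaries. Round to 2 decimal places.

71.00 mm

At z = 18.6 mm: the cube is present — its section is the full 21×14.5 rectangle (perimeter 71.00 mm). Overall, the cross-section is a single solid region. Total boundary length (outer) = 71.00 mm.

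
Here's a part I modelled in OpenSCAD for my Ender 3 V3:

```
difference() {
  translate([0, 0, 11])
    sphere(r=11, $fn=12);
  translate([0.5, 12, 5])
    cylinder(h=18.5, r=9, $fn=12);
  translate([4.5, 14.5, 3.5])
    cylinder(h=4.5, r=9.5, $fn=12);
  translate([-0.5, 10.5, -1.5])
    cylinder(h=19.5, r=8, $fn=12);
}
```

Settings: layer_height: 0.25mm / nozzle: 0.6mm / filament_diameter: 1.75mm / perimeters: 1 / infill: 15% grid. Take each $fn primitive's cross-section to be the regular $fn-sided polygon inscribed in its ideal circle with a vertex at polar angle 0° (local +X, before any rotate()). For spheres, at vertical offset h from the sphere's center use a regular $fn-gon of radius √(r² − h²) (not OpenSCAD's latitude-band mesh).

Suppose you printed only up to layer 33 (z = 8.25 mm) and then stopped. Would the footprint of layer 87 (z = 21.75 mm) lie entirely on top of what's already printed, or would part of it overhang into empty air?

entirely on top

Compare the two slices. At z = 8.25: the r=11 sphere contributes a regular 12-gon of circumradius √(11²−2.75²) = 10.651 (area = (12/2)·10.651²·sin(360°/12) = 340.31 mm²); the r=9 cylinder at (0.5, 12) gives a regular 12-gon of circumradius 9 (constant along its height) (area = (12/2)·9.000²·sin(360°/12) = 243.00 mm²); the cylinder at (4.5, 14.5) is not intersected at this z (z outside [3.5, 8]); the r=8 cylinder at (-0.5, 10.5) gives a regular 12-gon of circumradius 8 (constant along its height) (area = (12/2)·8.000²·sin(360°/12) = 192.00 mm²); Taking the first minus the rest: starting from the r=11 sphere (340.31 mm²), the r=9 cylinder at (0.5, 12) partially overlaps it — only the 74.45 mm² overlap (of its 243.00 mm²) is removed, clipping the outline; the r=8 cylinder at (-0.5, 10.5) partially overlaps it — only the 7.69 mm² overlap (of its 192.00 mm²) is removed, clipping the outline — area = 258.17 mm². At z = 21.75: the r=11 sphere slices to a regular 12-gon of circumradius 2.332 (√(r²−h²) with h=10.75 from center) (area = (12/2)·2.332²·sin(360°/12) = 16.31 mm²); the r=9 cylinder at (0.5, 12) gives a regular 12-gon of circumradius 9 (constant along its height) (area = (12/2)·9.000²·sin(360°/12) = 243.00 mm²); the cylinder at (4.5, 14.5) is absent (z outside [3.5, 8]); the cylinder at (-0.5, 10.5) is not intersected at this z (z outside [-1.5, 18]); After the difference (first − rest): starting from the r=11 sphere (16.31 mm²), the r=9 cylinder at (0.5, 12) misses the remaining region (no effect) — area = 16.31 mm². Checking containment: the cross-section at z = 21.75 is a subset of the cross-section at z = 8.25.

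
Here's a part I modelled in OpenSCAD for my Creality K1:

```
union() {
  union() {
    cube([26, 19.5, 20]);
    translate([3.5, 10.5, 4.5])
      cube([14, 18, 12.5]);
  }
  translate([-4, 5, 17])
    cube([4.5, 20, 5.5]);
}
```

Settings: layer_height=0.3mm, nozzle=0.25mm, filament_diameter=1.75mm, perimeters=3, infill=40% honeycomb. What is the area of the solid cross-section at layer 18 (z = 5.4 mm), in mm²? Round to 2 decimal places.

633.00 mm²

At z = 5.4 mm: the cube (footprint 26×19.5) is included at this height (area 507.00 mm²); the cube at (3.5, 10.5) is present — its section is the full 14×18 rectangle (area 252.00 mm²); Combining (union): the regions partially overlap — summed areas 759.00 mm² minus the doubly-counted overlap 126.00 mm² gives 633.00 mm² — area = 633.00 mm²; the cube at (-4, 5) is absent (z outside [17, 22.5]); Combining (union): only that combined region is present, so the union is just that shape — area = 633.00 mm². Overall, the cross-section is a single solid region. Net area = 633.00 mm².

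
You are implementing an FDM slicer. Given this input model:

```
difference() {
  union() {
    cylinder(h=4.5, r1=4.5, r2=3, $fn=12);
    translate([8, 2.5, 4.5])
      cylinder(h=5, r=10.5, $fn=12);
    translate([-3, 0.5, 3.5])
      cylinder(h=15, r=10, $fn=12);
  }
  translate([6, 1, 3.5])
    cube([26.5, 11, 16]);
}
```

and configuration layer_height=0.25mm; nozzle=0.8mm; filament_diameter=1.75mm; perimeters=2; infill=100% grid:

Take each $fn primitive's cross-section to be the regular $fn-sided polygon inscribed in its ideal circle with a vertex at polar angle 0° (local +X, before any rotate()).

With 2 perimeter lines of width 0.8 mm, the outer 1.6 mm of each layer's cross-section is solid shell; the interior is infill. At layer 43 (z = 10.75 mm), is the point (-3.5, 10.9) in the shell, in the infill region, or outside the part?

At z = 10.75 mm: the cone is absent (z outside [0, 4.5]); the cylinder at (8, 2.5) is not intersected at this z (z outside [4.5, 9.5]); the r=10 cylinder at (-3, 0.5) contributes a regular 12-gon of circumradius 10; Taking the union: only the r=10 cylinder at (-3, 0.5) is present, so the union is just that shape — 1 connected region; the cube at (6, 1) (footprint 26.5×11) is included at this height; Taking the first minus the rest: starting from that combined region, the 26.5×11 cube at (6, 1) partially overlaps it — only the 1.40 mm² overlap (of its 291.50 mm²) is removed, clipping the outline — 1 connected region. Overall, the cross-section is a single solid region. The nearest boundary edge runs (-8.00, 9.16)→(-3.00, 10.50); distance from the point to it = 0.52 mm. The point is not inside any of the regions above, so it lies outside the cross-section (0.52 mm from the nearest boundary).

outside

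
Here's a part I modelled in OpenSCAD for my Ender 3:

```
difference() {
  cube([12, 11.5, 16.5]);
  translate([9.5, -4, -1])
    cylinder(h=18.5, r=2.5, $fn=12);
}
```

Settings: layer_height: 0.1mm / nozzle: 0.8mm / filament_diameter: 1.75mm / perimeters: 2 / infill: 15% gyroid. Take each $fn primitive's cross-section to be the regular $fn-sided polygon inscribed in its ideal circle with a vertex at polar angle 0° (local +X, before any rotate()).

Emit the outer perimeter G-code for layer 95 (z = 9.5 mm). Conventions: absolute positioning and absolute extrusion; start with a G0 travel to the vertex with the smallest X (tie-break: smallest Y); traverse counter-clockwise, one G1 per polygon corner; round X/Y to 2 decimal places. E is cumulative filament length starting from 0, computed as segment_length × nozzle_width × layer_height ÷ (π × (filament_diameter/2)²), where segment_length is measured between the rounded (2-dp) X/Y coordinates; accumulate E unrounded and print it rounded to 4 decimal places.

At z = 9.5 mm: the cube is present — its section is the full 12×11.5 rectangle; the cylinder at (9.5, -4): section is a regular 12-gon, circumradius r=2.5; Subtracting the remaining from the first: starting from the 12×11.5 cube, the r=2.5 cylinder at (9.5, -4) misses the remaining region (no effect) — 1 connected region. The outline is a single polygon with 4 vertices. Extrusion per mm of travel: 0.8 × 0.1 / (π × 0.875²) = 0.033260. Accumulating E over each segment gives final E = 1.5632.

G0 X0.00 Y0.00 Z9.50
G1 X12.00 Y0.00 E0.3991
G1 X12.00 Y11.50 E0.7816
G1 X0.00 Y11.50 E1.1807
G1 X0.00 Y0.00 E1.5632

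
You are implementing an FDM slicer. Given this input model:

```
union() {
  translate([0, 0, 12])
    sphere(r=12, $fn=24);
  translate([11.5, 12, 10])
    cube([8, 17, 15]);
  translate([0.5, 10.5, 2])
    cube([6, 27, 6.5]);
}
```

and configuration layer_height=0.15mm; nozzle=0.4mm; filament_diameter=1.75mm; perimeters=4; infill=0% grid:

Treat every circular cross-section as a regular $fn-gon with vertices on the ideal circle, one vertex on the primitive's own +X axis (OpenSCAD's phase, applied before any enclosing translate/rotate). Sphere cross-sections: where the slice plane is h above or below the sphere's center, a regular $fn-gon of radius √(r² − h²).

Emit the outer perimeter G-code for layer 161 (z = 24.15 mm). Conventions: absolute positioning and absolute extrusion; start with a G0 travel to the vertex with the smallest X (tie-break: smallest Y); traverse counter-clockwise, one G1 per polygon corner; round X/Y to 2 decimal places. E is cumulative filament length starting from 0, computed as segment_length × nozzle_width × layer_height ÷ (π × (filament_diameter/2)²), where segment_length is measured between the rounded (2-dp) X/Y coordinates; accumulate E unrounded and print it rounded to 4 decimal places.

At z = 24.15 mm: the sphere is absent (|z−center|=12.150 > r=12); the cube at (11.5, 12) is present — its section is the full 8×17 rectangle; the cube at (0.5, 10.5) is not intersected at this z (z outside [2, 8.5]); Combining (union): only the 8×17 cube at (11.5, 12) is present, so the union is just that shape — 1 connected region. The outline is a single polygon with 4 vertices. Extrusion per mm of travel: 0.4 × 0.15 / (π × 0.875²) = 0.024945. Accumulating E over each segment gives final E = 1.2473.

G0 X11.50 Y12.00 Z24.15
G1 X19.50 Y12.00 E0.1996
G1 X19.50 Y29.00 E0.6236
G1 X11.50 Y29.00 E0.8232
G1 X11.50 Y12.00 E1.2473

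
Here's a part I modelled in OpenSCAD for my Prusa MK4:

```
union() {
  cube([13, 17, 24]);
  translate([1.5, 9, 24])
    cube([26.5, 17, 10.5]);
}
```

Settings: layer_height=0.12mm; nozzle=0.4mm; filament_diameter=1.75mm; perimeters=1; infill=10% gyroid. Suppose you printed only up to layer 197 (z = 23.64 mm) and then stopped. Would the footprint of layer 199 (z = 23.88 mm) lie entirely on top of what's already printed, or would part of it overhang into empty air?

Compare the two slices. At z = 23.64: the cube (footprint 13×17) is included at this height (area 221.00 mm²); the cube at (1.5, 9) is not intersected at this z (z outside [24, 34.5]); Taking the union: only the 13×17 cube is present, so the union is just that shape — area = 221.00 mm². At z = 23.88: the cube is present — its section is the full 13×17 rectangle (area 221.00 mm²); the cube at (1.5, 9) does not reach this height (z outside [24, 34.5]); Taking the union: only the 13×17 cube is present, so the union is just that shape — area = 221.00 mm². Checking containment: the cross-section at z = 23.88 is a subset of the cross-section at z = 23.64.

entirely on top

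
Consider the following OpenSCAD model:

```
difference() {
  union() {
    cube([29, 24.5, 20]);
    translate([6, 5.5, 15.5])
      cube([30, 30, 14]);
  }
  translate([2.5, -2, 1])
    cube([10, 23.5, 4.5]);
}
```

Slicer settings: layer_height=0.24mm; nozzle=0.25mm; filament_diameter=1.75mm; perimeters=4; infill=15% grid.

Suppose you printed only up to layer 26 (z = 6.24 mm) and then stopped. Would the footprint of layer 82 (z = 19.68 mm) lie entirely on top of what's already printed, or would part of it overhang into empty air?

part overhangs

Compare the two slices. At z = 6.24: the 29×24.5 cube contributes its full rectangle (area 710.50 mm²); the cube at (6, 5.5) is absent (z outside [15.5, 29.5]); Combining (union): only the 29×24.5 cube is present, so the union is just that shape — area = 710.50 mm²; the cube at (2.5, -2) is absent (z outside [1, 5.5]); After the difference (first − rest): none of the subtracted shapes is present at this height, so that combined region is unchanged — area = 710.50 mm². At z = 19.68: the 29×24.5 cube contributes its full rectangle (area 710.50 mm²); the 30×30 cube at (6, 5.5) contributes its full rectangle (area 900.00 mm²); Merging all regions: the regions partially overlap — summed areas 1610.50 mm² minus the doubly-counted overlap 437.00 mm² gives 1173.50 mm² — area = 1173.50 mm²; the cube at (2.5, -2) does not reach this height (z outside [1, 5.5]); Taking the first minus the rest: none of the subtracted shapes is present at this height, so that combined region is unchanged — area = 1173.50 mm². Checking containment: at z = 19.68 the cross-section extends beyond the z = 6.24 cross-section by about 463.00 mm².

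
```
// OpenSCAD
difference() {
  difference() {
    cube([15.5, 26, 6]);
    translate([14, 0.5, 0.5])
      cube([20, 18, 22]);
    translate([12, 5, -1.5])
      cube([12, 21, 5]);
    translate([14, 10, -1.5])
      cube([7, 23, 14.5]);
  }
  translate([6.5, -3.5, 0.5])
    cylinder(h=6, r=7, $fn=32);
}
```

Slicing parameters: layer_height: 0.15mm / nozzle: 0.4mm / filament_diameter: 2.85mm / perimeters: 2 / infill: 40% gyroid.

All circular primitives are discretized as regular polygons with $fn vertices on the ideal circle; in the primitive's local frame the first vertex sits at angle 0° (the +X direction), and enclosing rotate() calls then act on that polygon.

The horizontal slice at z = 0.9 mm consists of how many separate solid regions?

At z = 0.9 mm: the 15.5×26 cube contributes its full rectangle; the 20×18 cube at (14, 0.5) contributes its full rectangle; the cube at (12, 5) is present — its section is the full 12×21 rectangle; the cube at (14, 10) (footprint 7×23) is included at this height; Taking the first minus the rest: starting from the 15.5×26 cube, the 20×18 cube at (14, 0.5) partially overlaps it — only the 27.00 mm² overlap (of its 360.00 mm²) is removed, clipping the outline; the 12×21 cube at (12, 5) partially overlaps it — only the 53.25 mm² overlap (of its 252.00 mm²) is removed, clipping the outline; the 7×23 cube at (14, 10) misses the remaining region (no effect) — 1 connected region; the cylinder at (6.5, -3.5): section is a regular 32-gon, circumradius r=7; After the difference (first − rest): starting from that combined region, the r=7 cylinder at (6.5, -3.5) partially overlaps it — only the 29.77 mm² overlap (of its 152.95 mm²) is removed, clipping the outline — 1 connected region. The result has 1 disconnected region.

1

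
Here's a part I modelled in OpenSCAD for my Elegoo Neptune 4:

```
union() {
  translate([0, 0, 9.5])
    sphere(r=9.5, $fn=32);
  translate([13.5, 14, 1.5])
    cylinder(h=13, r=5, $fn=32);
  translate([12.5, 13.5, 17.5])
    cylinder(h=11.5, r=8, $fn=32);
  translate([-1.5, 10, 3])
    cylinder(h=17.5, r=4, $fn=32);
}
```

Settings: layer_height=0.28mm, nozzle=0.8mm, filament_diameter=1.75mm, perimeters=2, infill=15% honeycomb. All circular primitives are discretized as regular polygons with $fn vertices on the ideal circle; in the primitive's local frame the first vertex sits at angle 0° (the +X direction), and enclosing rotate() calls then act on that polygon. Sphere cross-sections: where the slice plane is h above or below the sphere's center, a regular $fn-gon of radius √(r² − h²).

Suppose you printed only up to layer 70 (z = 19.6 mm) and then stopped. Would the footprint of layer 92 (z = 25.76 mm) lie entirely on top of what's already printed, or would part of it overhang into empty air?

Compare the two slices. At z = 19.6: the sphere is not intersected at this z (|z−center|=10.100 > r=9.5); the cylinder at (13.5, 14) does not reach this height (z outside [1.5, 14.5]); the r=8 cylinder at (12.5, 13.5) contributes a regular 32-gon of circumradius 8 (area = (32/2)·8.000²·sin(360°/32) = 199.77 mm²); the r=4 cylinder at (-1.5, 10) gives a regular 32-gon of circumradius 4 (constant along its height) (area = (32/2)·4.000²·sin(360°/32) = 49.94 mm²); Combining (union): the 2 present regions are separate (no shared area or edge), so areas and boundary lengths simply add and each stays a separate island — area = 249.72 mm². At z = 25.76: the sphere does not reach this height (|z−center|=16.260 > r=9.5); the cylinder at (13.5, 14) is not intersected at this z (z outside [1.5, 14.5]); the cylinder at (12.5, 13.5): section is a regular 32-gon, circumradius r=8 (area = (32/2)·8.000²·sin(360°/32) = 199.77 mm²); the cylinder at (-1.5, 10) is absent (z outside [3, 20.5]); Taking the union: only the r=8 cylinder at (12.5, 13.5) is present, so the union is just that shape — area = 199.77 mm². Checking containment: the cross-section at z = 25.76 is a subset of the cross-section at z = 19.6.

entirely on top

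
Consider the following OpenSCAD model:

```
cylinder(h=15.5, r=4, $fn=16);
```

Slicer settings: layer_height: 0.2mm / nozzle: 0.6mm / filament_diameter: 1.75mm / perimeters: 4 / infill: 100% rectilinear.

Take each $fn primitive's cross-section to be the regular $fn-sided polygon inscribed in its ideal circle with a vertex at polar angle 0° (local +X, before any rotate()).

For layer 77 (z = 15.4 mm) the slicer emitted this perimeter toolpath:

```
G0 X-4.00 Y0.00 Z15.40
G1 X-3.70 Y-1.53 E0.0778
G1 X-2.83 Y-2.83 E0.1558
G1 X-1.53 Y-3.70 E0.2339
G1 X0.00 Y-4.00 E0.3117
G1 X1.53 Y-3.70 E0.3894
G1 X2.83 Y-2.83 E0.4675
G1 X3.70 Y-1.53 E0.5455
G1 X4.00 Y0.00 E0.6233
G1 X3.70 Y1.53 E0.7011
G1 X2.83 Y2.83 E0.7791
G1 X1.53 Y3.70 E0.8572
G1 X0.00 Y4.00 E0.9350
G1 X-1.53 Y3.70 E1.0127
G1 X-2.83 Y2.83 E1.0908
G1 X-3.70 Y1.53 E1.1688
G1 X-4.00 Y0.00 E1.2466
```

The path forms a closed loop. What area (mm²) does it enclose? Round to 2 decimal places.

49.04 mm²

Apply the shoelace formula to the sequence of (X, Y) vertices; enclosed area = 49.04 mm².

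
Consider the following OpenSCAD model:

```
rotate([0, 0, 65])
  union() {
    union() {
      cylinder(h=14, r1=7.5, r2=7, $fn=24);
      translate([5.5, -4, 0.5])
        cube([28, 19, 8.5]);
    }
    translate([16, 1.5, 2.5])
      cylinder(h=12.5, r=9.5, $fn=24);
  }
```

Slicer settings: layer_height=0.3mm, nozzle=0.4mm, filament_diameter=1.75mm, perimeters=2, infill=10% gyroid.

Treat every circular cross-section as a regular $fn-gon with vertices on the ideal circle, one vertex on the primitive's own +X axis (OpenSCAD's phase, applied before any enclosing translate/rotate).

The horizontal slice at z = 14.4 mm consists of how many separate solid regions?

At z = 14.4 mm: the cone does not reach this height (z outside [0, 14]); the cube at (5.5, -4) is not intersected at this z (z outside [0.5, 9]); Taking the union: nothing is present at this height; the cylinder at (16, 1.5): section is a regular 24-gon, circumradius r=9.5; Merging all regions: only the r=9.5 cylinder at (16, 1.5) is present, so the union is just that shape — 1 connected region; (rotated 65° about Z; rotation is an isometry so areas/perimeters/island counts are preserved). The result has 1 disconnected region.

1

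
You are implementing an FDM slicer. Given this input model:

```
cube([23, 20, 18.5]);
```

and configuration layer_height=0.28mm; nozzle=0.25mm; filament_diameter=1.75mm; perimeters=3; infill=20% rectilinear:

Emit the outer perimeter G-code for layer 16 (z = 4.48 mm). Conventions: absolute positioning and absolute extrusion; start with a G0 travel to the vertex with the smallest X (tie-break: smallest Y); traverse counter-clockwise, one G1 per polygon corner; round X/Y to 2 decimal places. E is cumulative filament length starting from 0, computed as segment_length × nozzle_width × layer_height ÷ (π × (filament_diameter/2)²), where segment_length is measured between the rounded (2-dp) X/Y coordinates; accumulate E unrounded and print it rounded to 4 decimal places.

At z = 4.48 mm: the cube (footprint 23×20) is included at this height. The outline is a single polygon with 4 vertices. Extrusion per mm of travel: 0.25 × 0.28 / (π × 0.875²) = 0.029103. Accumulating E over each segment gives final E = 2.5028.

G0 X0.00 Y0.00 Z4.48
G1 X23.00 Y0.00 E0.6694
G1 X23.00 Y20.00 E1.2514
G1 X0.00 Y20.00 E1.9208
G1 X0.00 Y0.00 E2.5028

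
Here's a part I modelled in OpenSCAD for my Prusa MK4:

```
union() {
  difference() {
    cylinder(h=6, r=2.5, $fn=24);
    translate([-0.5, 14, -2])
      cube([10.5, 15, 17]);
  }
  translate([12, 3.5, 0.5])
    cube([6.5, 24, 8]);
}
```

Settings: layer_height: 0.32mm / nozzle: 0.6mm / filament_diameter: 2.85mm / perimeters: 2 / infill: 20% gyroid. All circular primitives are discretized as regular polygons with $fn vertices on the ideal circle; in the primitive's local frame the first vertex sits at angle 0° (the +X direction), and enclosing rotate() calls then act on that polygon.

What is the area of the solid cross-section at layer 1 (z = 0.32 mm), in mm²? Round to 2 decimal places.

At z = 0.32 mm: the cylinder: section is a regular 24-gon, circumradius r=2.5 (area = (24/2)·2.500²·sin(360°/24) = 19.41 mm²); the 10.5×15 cube at (-0.5, 14) contributes its full rectangle (area 157.50 mm²); After the difference (first − rest): starting from the r=2.5 cylinder (19.41 mm²), the 10.5×15 cube at (-0.5, 14) misses the remaining region (no effect) — area = 19.41 mm²; the cube at (12, 3.5) is absent (z outside [0.5, 8.5]); Combining (union): only that combined region is present, so the union is just that shape — area = 19.41 mm². Overall, the cross-section is a single solid region. Net area = 19.41 mm².

19.41 mm²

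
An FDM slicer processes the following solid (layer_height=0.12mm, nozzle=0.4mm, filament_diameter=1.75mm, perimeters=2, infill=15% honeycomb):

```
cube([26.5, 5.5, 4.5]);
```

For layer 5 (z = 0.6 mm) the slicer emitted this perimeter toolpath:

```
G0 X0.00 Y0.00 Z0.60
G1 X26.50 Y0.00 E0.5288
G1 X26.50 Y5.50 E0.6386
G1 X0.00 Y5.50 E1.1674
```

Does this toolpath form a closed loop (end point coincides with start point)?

no

Start point (G0): (0.00, 0.00). End point (last G1): the path does not return to the start — open.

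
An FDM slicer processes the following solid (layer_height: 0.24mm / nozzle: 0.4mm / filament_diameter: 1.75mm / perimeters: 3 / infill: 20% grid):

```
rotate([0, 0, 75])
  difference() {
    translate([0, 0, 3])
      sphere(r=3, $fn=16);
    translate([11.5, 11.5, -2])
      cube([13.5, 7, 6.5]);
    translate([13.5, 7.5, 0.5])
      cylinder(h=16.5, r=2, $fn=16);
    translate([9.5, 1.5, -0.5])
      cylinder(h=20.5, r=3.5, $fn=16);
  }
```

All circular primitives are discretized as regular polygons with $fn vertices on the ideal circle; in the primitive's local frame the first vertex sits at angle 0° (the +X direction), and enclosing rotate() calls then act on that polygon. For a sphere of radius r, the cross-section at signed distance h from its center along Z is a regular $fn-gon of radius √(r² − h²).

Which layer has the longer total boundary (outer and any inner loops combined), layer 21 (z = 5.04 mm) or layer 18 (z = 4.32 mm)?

Layer 21 (z = 5.04): the r=3 sphere contributes a regular 16-gon of circumradius √(3²−2.04²) = 2.200 (perimeter = 2·16·2.200·sin(180°/16) = 13.73 mm); the cube at (11.5, 11.5) does not reach this height (z outside [-2, 4.5]); the r=2 cylinder at (13.5, 7.5) contributes a regular 16-gon of circumradius 2 (perimeter = 2·16·2.000·sin(180°/16) = 12.49 mm); the cylinder at (9.5, 1.5): section is a regular 16-gon, circumradius r=3.5 (perimeter = 2·16·3.500·sin(180°/16) = 21.85 mm); After the difference (first − rest): starting from the r=3 sphere, the r=2 cylinder at (13.5, 7.5) misses the remaining region (no effect); the r=3.5 cylinder at (9.5, 1.5) misses the remaining region (no effect) — boundary = 13.73 mm; (rotated 75° about Z; rotation is an isometry so areas/perimeters/island counts are preserved). So its perimeter = 13.73 mm. Layer 18 (z = 4.32): the sphere: section is a regular 16-gon, circumradius = √(r²−h²) = √(3²−1.32²) = 2.694 (perimeter = 2·16·2.694·sin(180°/16) = 16.82 mm); the cube at (11.5, 11.5) is present — its section is the full 13.5×7 rectangle (perimeter 41.00 mm); the cylinder at (13.5, 7.5): section is a regular 16-gon, circumradius r=2 (perimeter = 2·16·2.000·sin(180°/16) = 12.49 mm); the r=3.5 cylinder at (9.5, 1.5) contributes a regular 16-gon of circumradius 3.5 (perimeter = 2·16·3.500·sin(180°/16) = 21.85 mm); Subtracting the remaining from the first: starting from the r=3 sphere, the 13.5×7 cube at (11.5, 11.5) misses the remaining region (no effect); the r=2 cylinder at (13.5, 7.5) misses the remaining region (no effect); the r=3.5 cylinder at (9.5, 1.5) misses the remaining region (no effect) — boundary = 16.82 mm; (rotated 75° about Z; rotation is an isometry so areas/perimeters/island counts are preserved). So its perimeter = 16.82 mm. Layer 18 is larger (16.82 vs 13.73 mm).

layer 18 (z = 4.32 mm)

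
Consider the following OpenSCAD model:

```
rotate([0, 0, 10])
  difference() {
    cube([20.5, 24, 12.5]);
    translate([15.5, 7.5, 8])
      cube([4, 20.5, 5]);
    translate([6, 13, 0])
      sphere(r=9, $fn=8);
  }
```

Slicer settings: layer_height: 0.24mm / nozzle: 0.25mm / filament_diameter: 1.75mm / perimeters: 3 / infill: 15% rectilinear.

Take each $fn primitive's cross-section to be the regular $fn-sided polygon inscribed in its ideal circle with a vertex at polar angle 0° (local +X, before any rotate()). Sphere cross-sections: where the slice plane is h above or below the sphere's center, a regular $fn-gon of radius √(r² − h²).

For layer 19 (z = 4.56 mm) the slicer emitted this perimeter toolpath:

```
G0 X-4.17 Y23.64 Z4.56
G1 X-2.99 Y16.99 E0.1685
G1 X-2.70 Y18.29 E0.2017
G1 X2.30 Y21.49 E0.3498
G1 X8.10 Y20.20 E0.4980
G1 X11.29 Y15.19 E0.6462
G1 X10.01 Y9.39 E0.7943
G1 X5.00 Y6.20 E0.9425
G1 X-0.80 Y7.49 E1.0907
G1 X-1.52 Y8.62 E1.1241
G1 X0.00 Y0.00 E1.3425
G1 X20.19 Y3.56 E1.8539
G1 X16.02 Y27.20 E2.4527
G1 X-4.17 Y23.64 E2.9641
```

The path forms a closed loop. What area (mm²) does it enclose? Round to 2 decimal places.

Apply the shoelace formula to the sequence of (X, Y) vertices; enclosed area = 329.27 mm².

329.27 mm²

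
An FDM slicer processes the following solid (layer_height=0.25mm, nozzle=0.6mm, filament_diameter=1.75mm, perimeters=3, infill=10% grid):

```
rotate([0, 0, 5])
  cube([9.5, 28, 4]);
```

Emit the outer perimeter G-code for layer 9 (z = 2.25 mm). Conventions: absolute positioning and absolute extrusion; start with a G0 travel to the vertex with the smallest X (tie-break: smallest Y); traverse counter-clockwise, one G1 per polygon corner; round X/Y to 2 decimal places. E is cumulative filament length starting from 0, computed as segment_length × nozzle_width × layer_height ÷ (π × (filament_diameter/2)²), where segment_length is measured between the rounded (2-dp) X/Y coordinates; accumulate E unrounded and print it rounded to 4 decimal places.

At z = 2.25 mm: the cube is present — its section is the full 9.5×28 rectangle; (rotated 5° about Z; rotation is an isometry so areas/perimeters/island counts are preserved). The outline is a single polygon with 4 vertices. Extrusion per mm of travel: 0.6 × 0.25 / (π × 0.875²) = 0.062363. Accumulating E over each segment gives final E = 4.6763.

G0 X-2.44 Y27.89 Z2.25
G1 X0.00 Y0.00 E1.7459
G1 X9.46 Y0.83 E2.3382
G1 X7.02 Y28.72 E4.0841
G1 X-2.44 Y27.89 E4.6763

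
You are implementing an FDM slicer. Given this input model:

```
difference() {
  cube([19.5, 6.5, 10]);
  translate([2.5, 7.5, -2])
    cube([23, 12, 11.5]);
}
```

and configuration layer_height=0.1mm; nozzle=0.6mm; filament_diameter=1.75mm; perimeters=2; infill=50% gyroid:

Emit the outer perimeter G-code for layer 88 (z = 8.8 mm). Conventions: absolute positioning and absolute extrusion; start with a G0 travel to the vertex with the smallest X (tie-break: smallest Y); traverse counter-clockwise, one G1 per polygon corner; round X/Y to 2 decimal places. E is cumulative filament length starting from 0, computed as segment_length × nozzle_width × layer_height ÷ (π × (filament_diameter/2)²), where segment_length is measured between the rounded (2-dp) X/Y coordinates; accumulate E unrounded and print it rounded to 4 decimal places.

G0 X0.00 Y0.00 Z8.80
G1 X19.50 Y0.00 E0.4864
G1 X19.50 Y6.50 E0.6486
G1 X0.00 Y6.50 E1.1350
G1 X0.00 Y0.00 E1.2971

At z = 8.8 mm: the cube is present — its section is the full 19.5×6.5 rectangle; the cube at (2.5, 7.5) is present — its section is the full 23×12 rectangle; Subtracting the remaining from the first: starting from the 19.5×6.5 cube, the 23×12 cube at (2.5, 7.5) misses the remaining region (no effect) — 1 connected region. The outline is a single polygon with 4 vertices. Extrusion per mm of travel: 0.6 × 0.1 / (π × 0.875²) = 0.024945. Accumulating E over each segment gives final E = 1.2971.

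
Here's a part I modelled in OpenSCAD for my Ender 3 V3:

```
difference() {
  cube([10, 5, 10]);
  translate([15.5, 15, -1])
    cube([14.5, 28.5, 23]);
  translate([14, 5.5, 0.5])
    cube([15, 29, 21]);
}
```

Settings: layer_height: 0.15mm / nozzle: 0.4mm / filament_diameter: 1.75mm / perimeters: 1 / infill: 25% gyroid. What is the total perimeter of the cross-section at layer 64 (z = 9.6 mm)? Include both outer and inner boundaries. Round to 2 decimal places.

30.00 mm

At z = 9.6 mm: the 10×5 cube contributes its full rectangle (perimeter 30.00 mm); the cube at (15.5, 15) (footprint 14.5×28.5) is included at this height (perimeter 86.00 mm); the 15×29 cube at (14, 5.5) contributes its full rectangle (perimeter 88.00 mm); After the difference (first − rest): starting from the 10×5 cube, the 14.5×28.5 cube at (15.5, 15) misses the remaining region (no effect); the 15×29 cube at (14, 5.5) misses the remaining region (no effect) — boundary = 30.00 mm. Overall, the cross-section is a single solid region. Total boundary length (outer) = 30.00 mm.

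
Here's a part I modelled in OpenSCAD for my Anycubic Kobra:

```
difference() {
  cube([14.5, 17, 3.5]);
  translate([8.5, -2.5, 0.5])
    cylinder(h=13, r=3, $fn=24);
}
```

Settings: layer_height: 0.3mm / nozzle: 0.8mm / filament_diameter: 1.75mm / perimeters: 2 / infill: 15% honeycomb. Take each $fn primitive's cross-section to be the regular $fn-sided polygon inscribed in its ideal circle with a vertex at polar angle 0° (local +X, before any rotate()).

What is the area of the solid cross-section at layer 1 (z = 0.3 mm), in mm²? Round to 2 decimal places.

At z = 0.3 mm: the cube is present — its section is the full 14.5×17 rectangle (area 246.50 mm²); the cylinder at (8.5, -2.5) is absent (z outside [0.5, 13.5]); Subtracting the remaining from the first: none of the subtracted shapes is present at this height, so the 14.5×17 cube is unchanged — area = 246.50 mm². Overall, the cross-section is a single solid region. Net area = 246.50 mm².

246.50 mm²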